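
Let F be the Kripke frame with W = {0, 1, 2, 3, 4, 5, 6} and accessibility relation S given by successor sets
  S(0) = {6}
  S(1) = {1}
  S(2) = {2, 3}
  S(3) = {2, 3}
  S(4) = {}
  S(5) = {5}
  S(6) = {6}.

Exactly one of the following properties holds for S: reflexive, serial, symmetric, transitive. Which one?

transitive

Reflexive: no — 0 is not related to itself.
Serial: no — 4 has no S-successor.
Symmetric: no — 0 S 6 but not 6 S 0.
Transitive: yes — every two-step S-path is closed by a direct edge.
Only transitive holds.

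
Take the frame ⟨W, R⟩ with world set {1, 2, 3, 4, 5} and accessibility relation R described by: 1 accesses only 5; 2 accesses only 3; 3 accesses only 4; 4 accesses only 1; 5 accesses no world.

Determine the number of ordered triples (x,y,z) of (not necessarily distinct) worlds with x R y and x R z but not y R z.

4

Enumerating: (1,5,5), (2,3,3), (3,4,4), (4,1,1).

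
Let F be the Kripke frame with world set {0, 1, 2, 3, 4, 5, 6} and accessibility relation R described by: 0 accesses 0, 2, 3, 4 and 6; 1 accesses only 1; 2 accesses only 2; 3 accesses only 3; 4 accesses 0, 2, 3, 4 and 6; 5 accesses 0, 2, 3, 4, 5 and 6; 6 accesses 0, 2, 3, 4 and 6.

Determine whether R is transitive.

Yes

Transitive: yes — every two-step R-path is closed by a direct edge.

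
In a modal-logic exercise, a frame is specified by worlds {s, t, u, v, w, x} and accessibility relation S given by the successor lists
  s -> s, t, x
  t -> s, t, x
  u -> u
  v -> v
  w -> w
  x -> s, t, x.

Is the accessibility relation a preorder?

Yes

Reflexive: yes — every world is S-related to itself.
Transitive: yes — every two-step S-path is closed by a direct edge.
So S is a preorder.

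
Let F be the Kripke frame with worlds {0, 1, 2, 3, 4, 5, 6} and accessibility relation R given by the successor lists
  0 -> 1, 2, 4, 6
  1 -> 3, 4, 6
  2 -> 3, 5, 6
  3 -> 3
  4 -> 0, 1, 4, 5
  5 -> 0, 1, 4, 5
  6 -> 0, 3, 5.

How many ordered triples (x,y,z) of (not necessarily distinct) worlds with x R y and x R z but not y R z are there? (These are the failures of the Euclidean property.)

Enumerating: (0,1,1), (0,1,2), (0,2,1), (0,2,2), (0,2,4), (0,4,2), (0,4,6), (0,6,1), (0,6,2), (0,6,4), (0,6,6), (1,3,4), … and 26 more.
Total: 38.

38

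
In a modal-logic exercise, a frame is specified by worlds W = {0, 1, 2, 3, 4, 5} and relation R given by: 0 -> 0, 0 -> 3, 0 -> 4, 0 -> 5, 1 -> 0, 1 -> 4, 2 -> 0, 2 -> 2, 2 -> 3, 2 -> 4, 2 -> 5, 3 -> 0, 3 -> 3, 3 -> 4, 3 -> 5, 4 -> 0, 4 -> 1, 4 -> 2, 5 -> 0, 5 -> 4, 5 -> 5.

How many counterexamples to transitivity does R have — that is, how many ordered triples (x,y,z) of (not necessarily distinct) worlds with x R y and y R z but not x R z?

Enumerating: (0,4,1), (0,4,2), (1,0,3), (1,0,5), (1,4,1), (1,4,2), (2,4,1), (3,4,1), (3,4,2), (4,0,3), (4,0,4), (4,0,5), … and 7 more.
Total: 19.

19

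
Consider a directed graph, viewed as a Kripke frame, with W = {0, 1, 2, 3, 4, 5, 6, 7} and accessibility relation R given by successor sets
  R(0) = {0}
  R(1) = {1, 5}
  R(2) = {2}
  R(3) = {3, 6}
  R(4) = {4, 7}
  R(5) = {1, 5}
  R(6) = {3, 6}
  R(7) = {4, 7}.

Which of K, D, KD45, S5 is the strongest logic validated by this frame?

Serial (axiom D): yes — every world has a successor (e.g. 0 R 0).
Euclidean (axiom 5): yes — any two successors of a common world are R-related.
Transitive (axiom 4): yes — every two-step R-path is closed by a direct edge.
Reflexive (axiom T): yes — every world is R-related to itself.
So F validates K, D, KD45, S5. The strongest is S5.

S5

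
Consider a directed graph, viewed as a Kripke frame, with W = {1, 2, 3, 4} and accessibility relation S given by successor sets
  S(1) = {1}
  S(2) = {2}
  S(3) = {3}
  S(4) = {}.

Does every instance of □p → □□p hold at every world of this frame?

By correspondence theory, 4 is valid on a frame iff S is transitive.
Transitive: yes — every two-step S-path is closed by a direct edge.

Yes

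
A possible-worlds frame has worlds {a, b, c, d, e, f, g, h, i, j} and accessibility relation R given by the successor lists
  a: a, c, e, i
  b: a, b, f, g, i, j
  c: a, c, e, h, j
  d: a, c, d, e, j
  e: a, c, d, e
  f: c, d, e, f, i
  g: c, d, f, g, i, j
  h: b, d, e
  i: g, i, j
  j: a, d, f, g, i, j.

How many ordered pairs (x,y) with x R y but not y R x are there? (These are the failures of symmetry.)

22

Enumerating: (a,i), (b,a), (b,f), (b,g), (b,i), (b,j), (c,h), (c,j), (d,a), (d,c), (f,c), (f,d), … and 10 more.
Total: 22.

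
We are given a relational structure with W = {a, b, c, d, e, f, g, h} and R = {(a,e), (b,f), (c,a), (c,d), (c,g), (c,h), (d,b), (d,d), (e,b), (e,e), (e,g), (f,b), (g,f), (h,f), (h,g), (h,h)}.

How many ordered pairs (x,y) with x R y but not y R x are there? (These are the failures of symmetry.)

11

Enumerating: (a,e), (c,a), (c,d), (c,g), (c,h), (d,b), (e,b), (e,g), (g,f), (h,f), (h,g).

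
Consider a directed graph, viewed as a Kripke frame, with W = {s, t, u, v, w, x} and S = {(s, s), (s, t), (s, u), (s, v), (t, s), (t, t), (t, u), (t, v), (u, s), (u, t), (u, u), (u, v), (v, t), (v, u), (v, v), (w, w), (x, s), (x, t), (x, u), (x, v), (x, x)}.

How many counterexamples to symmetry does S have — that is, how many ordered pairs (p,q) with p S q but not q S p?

Enumerating: (s,v), (x,s), (x,t), (x,u), (x,v).

5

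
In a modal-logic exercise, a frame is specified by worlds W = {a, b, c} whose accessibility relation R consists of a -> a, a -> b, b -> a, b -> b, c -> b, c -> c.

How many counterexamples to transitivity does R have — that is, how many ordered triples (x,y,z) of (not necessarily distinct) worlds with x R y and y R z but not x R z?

1

Enumerating: (c,b,a).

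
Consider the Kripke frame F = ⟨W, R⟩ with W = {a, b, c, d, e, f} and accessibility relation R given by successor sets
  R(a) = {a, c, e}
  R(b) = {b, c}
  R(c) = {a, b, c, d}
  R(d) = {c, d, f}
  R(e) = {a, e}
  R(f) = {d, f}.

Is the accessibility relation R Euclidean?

Euclidean: no — a R c and a R e, but not c R e.

No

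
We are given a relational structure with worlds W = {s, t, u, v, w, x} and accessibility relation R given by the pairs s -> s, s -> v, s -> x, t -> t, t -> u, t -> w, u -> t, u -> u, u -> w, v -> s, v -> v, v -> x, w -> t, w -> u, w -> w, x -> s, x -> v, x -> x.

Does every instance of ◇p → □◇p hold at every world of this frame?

The schema 5 characterises exactly the Euclidean frames.
Euclidean: yes — any two successors of a common world are R-related.

Yes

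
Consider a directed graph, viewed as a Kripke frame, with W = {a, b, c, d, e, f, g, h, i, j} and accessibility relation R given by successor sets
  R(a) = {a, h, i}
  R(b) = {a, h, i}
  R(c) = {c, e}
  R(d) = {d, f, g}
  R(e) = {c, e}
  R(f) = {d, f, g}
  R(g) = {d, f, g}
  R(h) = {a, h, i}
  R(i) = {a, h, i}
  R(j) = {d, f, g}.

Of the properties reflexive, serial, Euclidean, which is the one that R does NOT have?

reflexive

Reflexive: no — b is not related to itself.
Serial: yes — every world has a successor (e.g. a R a).
Euclidean: yes — any two successors of a common world are R-related.
Only reflexive fails.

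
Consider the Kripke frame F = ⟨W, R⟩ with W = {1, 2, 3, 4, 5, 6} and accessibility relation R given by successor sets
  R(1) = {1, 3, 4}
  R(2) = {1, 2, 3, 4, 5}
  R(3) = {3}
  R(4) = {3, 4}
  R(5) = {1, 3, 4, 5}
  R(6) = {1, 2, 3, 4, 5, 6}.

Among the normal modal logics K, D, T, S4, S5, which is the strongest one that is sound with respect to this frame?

Serial (axiom D): yes — every world has a successor (e.g. 1 R 1).
Reflexive (axiom T): yes — every world is R-related to itself.
Transitive (axiom 4): yes — every two-step R-path is closed by a direct edge.
Euclidean (axiom 5): no — 1 R 3 and 1 R 4, but not 3 R 4.
So F validates K, D, T, S4; S5 would additionally require R to be Euclidean. The strongest is S4.

S4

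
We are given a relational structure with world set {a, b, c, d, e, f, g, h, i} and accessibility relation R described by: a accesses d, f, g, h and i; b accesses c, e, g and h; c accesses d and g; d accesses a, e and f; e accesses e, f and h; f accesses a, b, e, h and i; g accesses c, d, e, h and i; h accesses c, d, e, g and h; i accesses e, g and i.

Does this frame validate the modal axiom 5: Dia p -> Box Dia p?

The schema 5 characterises exactly the Euclidean frames.
Euclidean: no — a R d and a R g, but not d R g.

No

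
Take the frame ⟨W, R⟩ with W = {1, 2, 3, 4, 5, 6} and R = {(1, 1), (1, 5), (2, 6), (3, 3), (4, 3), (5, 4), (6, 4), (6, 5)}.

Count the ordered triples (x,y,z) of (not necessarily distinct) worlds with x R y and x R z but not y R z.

7

Enumerating: (1,5,1), (1,5,5), (2,6,6), (5,4,4), (6,4,4), (6,4,5), (6,5,5).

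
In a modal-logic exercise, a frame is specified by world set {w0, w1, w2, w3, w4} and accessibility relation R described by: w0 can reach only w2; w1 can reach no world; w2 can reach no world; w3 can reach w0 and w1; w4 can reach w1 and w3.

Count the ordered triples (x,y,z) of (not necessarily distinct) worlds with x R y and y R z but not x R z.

2

Enumerating: (w3,w0,w2), (w4,w3,w0).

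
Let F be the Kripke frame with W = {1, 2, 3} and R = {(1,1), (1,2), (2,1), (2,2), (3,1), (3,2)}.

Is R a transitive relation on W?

Yes

Transitive: yes — every two-step R-path is closed by a direct edge.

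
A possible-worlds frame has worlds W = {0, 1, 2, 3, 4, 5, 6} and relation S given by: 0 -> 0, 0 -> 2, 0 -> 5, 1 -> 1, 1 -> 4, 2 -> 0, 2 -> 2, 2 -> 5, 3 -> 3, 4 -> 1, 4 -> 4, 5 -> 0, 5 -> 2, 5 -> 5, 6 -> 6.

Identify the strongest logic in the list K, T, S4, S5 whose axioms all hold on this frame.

Reflexive (axiom T): yes — every world is S-related to itself.
Transitive (axiom 4): yes — every two-step S-path is closed by a direct edge.
Euclidean (axiom 5): yes — any two successors of a common world are S-related.
So F validates K, T, S4, S5. The strongest is S5.

S5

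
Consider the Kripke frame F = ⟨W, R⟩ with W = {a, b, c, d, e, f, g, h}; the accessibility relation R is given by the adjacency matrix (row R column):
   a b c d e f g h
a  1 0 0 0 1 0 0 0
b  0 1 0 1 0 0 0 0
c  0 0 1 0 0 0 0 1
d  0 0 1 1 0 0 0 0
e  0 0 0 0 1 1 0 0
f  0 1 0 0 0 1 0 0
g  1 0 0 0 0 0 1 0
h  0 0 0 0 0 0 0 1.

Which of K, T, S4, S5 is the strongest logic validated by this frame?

T

Reflexive (axiom T): yes — every world is R-related to itself.
Transitive (axiom 4): no — a R e and e R f, but not a R f.
Euclidean (axiom 5): no — a R e and a R a, but not e R a.
So F validates K, T; S4 would additionally require R to be transitive. The strongest is T.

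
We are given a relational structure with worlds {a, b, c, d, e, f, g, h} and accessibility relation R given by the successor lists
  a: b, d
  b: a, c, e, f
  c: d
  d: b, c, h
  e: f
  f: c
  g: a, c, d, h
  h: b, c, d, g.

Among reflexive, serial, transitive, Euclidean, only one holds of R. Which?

serial

Reflexive: no — a is not related to itself.
Serial: yes — every world has a successor (e.g. a R b).
Transitive: no — a R b and b R c, but not a R c.
Euclidean: no — a R b and a R d, but not b R d.
Only serial holds.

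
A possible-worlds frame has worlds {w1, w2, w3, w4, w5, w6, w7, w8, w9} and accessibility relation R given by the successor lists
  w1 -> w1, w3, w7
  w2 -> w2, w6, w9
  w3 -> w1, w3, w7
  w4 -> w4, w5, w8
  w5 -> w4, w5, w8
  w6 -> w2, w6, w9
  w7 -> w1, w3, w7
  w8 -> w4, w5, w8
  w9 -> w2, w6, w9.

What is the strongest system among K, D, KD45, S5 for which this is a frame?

Serial (axiom D): yes — every world has a successor (e.g. w1 R w1).
Euclidean (axiom 5): yes — any two successors of a common world are R-related.
Transitive (axiom 4): yes — every two-step R-path is closed by a direct edge.
Reflexive (axiom T): yes — every world is R-related to itself.
So F validates K, D, KD45, S5. The strongest is S5.

S5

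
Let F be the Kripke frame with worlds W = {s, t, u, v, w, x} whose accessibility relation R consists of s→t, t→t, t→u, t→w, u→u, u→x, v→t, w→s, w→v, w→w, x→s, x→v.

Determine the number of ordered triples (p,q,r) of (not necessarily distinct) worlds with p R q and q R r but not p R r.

13

Enumerating: (s,t,u), (s,t,w), (t,u,x), (t,w,s), (t,w,v), (u,x,s), (u,x,v), (v,t,u), (v,t,w), (w,s,t), (w,v,t), (x,s,t), (x,v,t).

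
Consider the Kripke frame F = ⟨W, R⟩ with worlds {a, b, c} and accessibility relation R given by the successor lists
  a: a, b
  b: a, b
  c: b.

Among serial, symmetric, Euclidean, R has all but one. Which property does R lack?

symmetric

Serial: yes — every world has a successor (e.g. a R a).
Symmetric: no — c R b but not b R c.
Euclidean: yes — any two successors of a common world are R-related.
Only symmetric fails.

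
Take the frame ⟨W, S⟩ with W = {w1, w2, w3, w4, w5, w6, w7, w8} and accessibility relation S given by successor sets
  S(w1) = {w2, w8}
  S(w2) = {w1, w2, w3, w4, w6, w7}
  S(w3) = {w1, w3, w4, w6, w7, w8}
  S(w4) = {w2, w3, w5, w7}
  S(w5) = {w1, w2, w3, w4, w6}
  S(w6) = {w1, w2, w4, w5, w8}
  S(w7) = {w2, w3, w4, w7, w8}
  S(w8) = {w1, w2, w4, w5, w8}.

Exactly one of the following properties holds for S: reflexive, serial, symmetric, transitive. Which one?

serial

Reflexive: no — w1 is not related to itself.
Serial: yes — every world has a successor (e.g. w1 S w2).
Symmetric: no — w2 S w3 but not w3 S w2.
Transitive: no — w1 S w2 and w2 S w3, but not w1 S w3.
Only serial holds.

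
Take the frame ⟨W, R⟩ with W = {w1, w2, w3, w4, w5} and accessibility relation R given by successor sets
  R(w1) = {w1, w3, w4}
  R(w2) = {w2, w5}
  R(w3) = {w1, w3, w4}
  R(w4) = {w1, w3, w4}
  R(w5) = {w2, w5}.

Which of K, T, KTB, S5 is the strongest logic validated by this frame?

Reflexive (axiom T): yes — every world is R-related to itself.
Symmetric (axiom B): yes — every pair in R has its reverse in R.
Euclidean (axiom 5): yes — any two successors of a common world are R-related.
So F validates K, T, KTB, S5. The strongest is S5.

S5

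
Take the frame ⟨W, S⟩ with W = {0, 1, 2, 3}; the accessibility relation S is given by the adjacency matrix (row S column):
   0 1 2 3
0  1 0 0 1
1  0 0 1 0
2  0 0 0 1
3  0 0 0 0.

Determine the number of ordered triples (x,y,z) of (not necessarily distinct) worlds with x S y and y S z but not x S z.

Enumerating: (1,2,3).

1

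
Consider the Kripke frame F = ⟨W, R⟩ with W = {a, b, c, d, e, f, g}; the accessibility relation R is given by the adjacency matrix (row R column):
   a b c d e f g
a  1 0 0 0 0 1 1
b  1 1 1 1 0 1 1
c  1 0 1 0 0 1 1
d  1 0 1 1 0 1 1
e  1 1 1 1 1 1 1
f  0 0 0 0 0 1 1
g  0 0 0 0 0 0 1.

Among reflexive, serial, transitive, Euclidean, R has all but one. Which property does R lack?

Euclidean

Reflexive: yes — every world is R-related to itself.
Serial: yes — every world has a successor (e.g. a R a).
Transitive: yes — every two-step R-path is closed by a direct edge.
Euclidean: no — a R g and a R f, but not g R f.
Only Euclidean fails.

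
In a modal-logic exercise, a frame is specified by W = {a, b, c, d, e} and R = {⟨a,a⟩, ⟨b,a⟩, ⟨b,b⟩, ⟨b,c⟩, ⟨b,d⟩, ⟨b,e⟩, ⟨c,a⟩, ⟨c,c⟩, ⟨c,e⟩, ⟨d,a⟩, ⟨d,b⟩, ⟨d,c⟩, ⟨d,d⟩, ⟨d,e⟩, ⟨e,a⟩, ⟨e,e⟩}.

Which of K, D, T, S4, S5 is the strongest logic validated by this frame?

S4

Serial (axiom D): yes — every world has a successor (e.g. a R a).
Reflexive (axiom T): yes — every world is R-related to itself.
Transitive (axiom 4): yes — every two-step R-path is closed by a direct edge.
Euclidean (axiom 5): no — b R a and b R c, but not a R c.
So F validates K, D, T, S4; S5 would additionally require R to be Euclidean. The strongest is S4.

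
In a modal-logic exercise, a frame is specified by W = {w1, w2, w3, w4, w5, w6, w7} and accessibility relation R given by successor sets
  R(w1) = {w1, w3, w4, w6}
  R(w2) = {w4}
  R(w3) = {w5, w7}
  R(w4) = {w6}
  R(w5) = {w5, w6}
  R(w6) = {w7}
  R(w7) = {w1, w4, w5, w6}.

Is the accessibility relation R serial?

Serial: yes — every world has a successor (e.g. w1 R w1).

Yes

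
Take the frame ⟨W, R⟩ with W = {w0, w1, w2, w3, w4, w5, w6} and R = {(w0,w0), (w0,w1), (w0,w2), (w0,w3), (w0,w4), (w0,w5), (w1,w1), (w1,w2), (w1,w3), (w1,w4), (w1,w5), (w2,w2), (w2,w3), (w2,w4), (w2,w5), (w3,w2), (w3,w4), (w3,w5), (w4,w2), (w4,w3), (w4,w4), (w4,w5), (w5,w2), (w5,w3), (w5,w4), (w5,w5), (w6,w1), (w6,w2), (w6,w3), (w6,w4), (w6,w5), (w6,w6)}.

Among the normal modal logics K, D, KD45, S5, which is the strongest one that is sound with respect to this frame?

D

Serial (axiom D): yes — every world has a successor (e.g. w0 R w0).
Euclidean (axiom 5): no — w0 R w2 and w0 R w1, but not w2 R w1.
Transitive (axiom 4): no — w3 R w2 and w2 R w3, but not w3 R w3.
Reflexive (axiom T): no — w3 is not related to itself.
So F validates K, D; KD45 would additionally require R to be Euclidean and transitive. The strongest is D.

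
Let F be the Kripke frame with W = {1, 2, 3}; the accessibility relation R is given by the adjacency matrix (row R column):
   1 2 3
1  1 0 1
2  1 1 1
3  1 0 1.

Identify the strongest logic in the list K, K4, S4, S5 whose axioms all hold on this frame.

S4

Transitive (axiom 4): yes — every two-step R-path is closed by a direct edge.
Reflexive (axiom T): yes — every world is R-related to itself.
Euclidean (axiom 5): no — 2 R 1 and 2 R 2, but not 1 R 2.
So F validates K, K4, S4; S5 would additionally require R to be Euclidean. The strongest is S4.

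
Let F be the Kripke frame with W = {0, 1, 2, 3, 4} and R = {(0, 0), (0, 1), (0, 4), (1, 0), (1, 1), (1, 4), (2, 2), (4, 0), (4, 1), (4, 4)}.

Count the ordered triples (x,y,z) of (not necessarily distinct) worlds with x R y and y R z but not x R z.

R is transitive; there are no such tuples.

0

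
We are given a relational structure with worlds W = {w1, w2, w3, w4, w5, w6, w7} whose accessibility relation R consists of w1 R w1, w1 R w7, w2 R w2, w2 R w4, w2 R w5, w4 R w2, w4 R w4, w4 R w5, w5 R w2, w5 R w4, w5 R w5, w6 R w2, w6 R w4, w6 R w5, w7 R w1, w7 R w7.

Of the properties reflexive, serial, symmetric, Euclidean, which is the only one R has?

Euclidean

Reflexive: no — w3 is not related to itself.
Serial: no — w3 has no R-successor.
Symmetric: no — w6 R w2 but not w2 R w6.
Euclidean: yes — any two successors of a common world are R-related.
Only Euclidean holds.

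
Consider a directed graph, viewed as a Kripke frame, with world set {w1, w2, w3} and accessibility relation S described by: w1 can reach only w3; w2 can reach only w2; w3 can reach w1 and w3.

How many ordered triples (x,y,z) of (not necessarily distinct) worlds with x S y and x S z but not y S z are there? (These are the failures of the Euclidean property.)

Enumerating: (w3,w1,w1).

1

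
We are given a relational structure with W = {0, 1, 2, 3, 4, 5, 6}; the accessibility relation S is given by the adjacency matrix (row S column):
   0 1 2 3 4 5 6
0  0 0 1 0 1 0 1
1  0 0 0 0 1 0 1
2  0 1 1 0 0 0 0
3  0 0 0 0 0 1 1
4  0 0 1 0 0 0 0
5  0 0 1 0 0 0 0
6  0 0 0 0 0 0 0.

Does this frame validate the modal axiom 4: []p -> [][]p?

The schema 4 characterises exactly the transitive frames.
Transitive: no — 0 S 2 and 2 S 1, but not 0 S 1.

No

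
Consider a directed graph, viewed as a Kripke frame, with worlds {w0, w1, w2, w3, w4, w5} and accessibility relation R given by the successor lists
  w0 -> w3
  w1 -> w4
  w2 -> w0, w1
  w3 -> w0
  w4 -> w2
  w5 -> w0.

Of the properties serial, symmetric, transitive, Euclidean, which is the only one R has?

Serial: yes — every world has a successor (e.g. w0 R w3).
Symmetric: no — w1 R w4 but not w4 R w1.
Transitive: no — w1 R w4 and w4 R w2, but not w1 R w2.
Euclidean: no — w2 R w0 and w2 R w1, but not w0 R w1.
Only serial holds.

serial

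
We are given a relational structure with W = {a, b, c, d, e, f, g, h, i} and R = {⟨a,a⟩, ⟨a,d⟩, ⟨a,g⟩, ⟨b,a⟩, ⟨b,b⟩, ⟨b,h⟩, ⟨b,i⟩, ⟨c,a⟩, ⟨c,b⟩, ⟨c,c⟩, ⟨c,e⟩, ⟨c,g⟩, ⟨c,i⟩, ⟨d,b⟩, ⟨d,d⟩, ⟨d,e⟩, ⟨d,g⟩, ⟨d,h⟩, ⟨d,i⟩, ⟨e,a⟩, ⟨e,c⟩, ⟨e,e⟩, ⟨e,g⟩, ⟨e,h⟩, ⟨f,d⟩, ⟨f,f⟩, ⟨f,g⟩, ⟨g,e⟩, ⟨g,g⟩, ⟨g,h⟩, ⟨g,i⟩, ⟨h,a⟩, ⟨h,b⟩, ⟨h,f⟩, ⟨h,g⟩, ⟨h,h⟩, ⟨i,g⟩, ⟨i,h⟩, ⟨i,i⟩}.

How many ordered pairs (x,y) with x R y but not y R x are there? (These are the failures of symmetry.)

20

Enumerating: (a,d), (a,g), (b,a), (b,i), (c,a), (c,b), (c,g), (c,i), (d,b), (d,e), (d,g), (d,h), … and 8 more.
Total: 20.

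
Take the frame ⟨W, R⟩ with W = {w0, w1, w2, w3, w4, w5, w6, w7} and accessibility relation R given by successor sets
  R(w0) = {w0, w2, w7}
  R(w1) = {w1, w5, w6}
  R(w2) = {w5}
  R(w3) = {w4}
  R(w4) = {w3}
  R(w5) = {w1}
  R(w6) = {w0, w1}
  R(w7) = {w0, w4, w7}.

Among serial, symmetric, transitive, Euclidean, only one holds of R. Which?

Serial: yes — every world has a successor (e.g. w0 R w0).
Symmetric: no — w0 R w2 but not w2 R w0.
Transitive: no — w0 R w2 and w2 R w5, but not w0 R w5.
Euclidean: no — w0 R w2 and w0 R w7, but not w2 R w7.
Only serial holds.

serial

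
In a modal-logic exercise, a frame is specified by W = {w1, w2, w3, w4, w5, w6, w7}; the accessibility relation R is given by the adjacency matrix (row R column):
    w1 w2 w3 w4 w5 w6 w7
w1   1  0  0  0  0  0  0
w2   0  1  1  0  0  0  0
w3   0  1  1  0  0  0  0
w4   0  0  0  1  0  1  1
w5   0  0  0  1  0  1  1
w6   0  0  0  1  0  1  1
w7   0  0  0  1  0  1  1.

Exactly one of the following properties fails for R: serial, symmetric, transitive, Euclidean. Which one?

symmetric

Serial: yes — every world has a successor (e.g. w1 R w1).
Symmetric: no — w5 R w4 but not w4 R w5.
Transitive: yes — every two-step R-path is closed by a direct edge.
Euclidean: yes — any two successors of a common world are R-related.
Only symmetric fails.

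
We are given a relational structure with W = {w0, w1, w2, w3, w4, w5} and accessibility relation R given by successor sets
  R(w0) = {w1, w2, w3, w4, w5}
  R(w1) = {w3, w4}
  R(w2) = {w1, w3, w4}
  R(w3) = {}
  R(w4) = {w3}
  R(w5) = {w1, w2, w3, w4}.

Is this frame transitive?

Yes

Transitive: yes — every two-step R-path is closed by a direct edge.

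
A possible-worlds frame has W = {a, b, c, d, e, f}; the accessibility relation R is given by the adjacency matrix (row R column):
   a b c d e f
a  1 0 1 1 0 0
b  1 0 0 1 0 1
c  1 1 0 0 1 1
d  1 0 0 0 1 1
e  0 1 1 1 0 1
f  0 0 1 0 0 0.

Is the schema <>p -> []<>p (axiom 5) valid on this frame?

No

The schema 5 characterises exactly the Euclidean frames.
Euclidean: no — a R c and a R d, but not c R d.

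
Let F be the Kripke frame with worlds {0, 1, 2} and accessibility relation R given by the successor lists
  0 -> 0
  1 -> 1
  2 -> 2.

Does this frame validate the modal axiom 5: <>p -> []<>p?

Yes

The schema 5 characterises exactly the Euclidean frames.
Euclidean: yes — any two successors of a common world are R-related.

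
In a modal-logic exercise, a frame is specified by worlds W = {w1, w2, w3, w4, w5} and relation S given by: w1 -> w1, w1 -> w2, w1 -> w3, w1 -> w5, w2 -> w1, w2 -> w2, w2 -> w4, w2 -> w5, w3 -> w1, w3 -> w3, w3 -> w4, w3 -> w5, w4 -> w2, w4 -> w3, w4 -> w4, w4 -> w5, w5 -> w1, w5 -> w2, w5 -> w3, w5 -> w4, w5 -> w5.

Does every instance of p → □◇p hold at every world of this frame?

Yes

By correspondence theory, B is valid on a frame iff S is symmetric.
Symmetric: yes — every pair in S has its reverse in S.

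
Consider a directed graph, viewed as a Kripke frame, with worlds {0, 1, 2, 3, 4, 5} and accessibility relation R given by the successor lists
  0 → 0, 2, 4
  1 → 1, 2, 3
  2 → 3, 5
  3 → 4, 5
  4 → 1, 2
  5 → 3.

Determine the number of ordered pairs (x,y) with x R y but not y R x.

9

Enumerating: (0,2), (0,4), (1,2), (1,3), (2,3), (2,5), (3,4), (4,1), (4,2).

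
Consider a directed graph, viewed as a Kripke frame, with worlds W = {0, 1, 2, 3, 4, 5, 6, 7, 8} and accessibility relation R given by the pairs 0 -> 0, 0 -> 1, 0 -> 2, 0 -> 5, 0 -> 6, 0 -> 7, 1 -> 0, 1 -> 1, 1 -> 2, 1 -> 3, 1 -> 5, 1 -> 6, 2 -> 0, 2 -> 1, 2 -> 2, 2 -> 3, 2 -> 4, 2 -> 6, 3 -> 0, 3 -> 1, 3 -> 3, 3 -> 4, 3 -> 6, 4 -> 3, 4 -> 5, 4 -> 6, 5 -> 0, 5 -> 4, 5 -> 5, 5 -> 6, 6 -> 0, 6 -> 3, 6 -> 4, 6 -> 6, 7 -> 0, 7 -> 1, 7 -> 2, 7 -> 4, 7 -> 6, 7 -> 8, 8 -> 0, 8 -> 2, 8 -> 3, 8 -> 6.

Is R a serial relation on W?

Serial: yes — every world has a successor (e.g. 0 R 0).

Yes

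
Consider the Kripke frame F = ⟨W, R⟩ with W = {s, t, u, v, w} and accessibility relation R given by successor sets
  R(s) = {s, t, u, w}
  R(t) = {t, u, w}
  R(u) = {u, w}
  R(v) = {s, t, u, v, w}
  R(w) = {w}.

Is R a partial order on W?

Yes

Reflexive: yes — every world is R-related to itself.
Transitive: yes — every two-step R-path is closed by a direct edge.
Antisymmetric: yes — no distinct pair is related both ways.
So R is a partial order.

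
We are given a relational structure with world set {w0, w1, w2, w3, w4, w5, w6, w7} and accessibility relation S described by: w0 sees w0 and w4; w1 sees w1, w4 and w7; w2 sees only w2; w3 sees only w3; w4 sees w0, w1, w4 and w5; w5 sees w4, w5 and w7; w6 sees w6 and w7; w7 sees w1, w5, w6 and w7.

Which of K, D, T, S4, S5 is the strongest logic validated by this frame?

T

Serial (axiom D): yes — every world has a successor (e.g. w0 S w0).
Reflexive (axiom T): yes — every world is S-related to itself.
Transitive (axiom 4): no — w0 S w4 and w4 S w1, but not w0 S w1.
Euclidean (axiom 5): no — w1 S w4 and w1 S w7, but not w4 S w7.
So F validates K, D, T; S4 would additionally require S to be transitive. The strongest is T.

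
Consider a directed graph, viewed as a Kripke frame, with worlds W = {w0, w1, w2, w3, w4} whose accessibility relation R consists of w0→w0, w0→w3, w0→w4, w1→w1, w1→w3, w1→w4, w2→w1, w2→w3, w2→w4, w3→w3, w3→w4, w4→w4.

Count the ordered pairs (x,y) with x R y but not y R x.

8

Enumerating: (w0,w3), (w0,w4), (w1,w3), (w1,w4), (w2,w1), (w2,w3), (w2,w4), (w3,w4).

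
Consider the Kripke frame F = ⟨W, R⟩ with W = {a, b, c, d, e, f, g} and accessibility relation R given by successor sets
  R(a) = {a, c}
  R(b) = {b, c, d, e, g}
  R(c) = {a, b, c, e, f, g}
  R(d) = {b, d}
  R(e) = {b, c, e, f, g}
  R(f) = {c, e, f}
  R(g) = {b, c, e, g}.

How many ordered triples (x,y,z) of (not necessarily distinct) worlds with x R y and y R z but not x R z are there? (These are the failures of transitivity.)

22

Enumerating: (a,c,b), (a,c,e), (a,c,f), (a,c,g), (b,c,a), (b,c,f), (b,e,f), (c,b,d), (d,b,c), (d,b,e), (d,b,g), (e,b,d), … and 10 more.
Total: 22.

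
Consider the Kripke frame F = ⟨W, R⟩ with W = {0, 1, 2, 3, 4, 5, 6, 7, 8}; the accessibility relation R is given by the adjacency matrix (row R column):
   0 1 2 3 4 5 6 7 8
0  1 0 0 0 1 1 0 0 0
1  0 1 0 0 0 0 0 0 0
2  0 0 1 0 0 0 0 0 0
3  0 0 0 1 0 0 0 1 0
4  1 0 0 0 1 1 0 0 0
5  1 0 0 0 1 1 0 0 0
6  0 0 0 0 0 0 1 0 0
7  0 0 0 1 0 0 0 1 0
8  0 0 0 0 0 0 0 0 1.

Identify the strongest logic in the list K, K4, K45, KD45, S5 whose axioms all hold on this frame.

S5

Transitive (axiom 4): yes — every two-step R-path is closed by a direct edge.
Euclidean (axiom 5): yes — any two successors of a common world are R-related.
Serial (axiom D): yes — every world has a successor (e.g. 0 R 0).
Reflexive (axiom T): yes — every world is R-related to itself.
So F validates K, K4, K45, KD45, S5. The strongest is S5.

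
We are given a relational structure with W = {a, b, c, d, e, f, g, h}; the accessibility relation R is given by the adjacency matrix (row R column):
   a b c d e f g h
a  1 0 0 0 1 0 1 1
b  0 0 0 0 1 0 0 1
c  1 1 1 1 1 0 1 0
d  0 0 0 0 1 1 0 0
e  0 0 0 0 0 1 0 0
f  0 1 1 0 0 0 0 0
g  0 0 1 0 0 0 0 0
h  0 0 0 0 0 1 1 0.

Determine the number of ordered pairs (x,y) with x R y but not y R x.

Enumerating: (a,e), (a,g), (a,h), (b,e), (b,h), (c,a), (c,b), (c,d), (c,e), (d,e), (d,f), (e,f), (f,b), (f,c), (h,f), (h,g).

16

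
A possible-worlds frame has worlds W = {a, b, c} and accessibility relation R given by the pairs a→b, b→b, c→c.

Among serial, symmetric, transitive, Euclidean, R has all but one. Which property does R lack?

Serial: yes — every world has a successor (e.g. a R b).
Symmetric: no — a R b but not b R a.
Transitive: yes — every two-step R-path is closed by a direct edge.
Euclidean: yes — any two successors of a common world are R-related.
Only symmetric fails.

symmetric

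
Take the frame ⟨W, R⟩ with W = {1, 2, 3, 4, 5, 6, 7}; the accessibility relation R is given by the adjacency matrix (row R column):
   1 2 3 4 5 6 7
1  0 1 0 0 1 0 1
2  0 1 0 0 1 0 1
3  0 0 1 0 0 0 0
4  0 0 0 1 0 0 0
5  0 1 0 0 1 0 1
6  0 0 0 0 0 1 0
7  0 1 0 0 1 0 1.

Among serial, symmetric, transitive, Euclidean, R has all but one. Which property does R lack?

Serial: yes — every world has a successor (e.g. 1 R 2).
Symmetric: no — 1 R 2 but not 2 R 1.
Transitive: yes — every two-step R-path is closed by a direct edge.
Euclidean: yes — any two successors of a common world are R-related.
Only symmetric fails.

symmetric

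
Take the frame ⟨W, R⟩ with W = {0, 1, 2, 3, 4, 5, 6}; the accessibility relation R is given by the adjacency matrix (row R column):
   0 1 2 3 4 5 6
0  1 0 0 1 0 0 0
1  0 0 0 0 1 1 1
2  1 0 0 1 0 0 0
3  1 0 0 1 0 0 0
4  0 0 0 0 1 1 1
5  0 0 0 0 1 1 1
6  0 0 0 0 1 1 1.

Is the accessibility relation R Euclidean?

Yes

Euclidean: yes — any two successors of a common world are R-related.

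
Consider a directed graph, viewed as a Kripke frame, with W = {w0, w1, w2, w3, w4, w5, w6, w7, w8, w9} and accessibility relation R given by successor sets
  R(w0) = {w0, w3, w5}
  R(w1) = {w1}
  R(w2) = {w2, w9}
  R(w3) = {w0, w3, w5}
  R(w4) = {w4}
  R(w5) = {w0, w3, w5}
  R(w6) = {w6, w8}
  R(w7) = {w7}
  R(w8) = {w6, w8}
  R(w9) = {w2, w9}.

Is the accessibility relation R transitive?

Transitive: yes — every two-step R-path is closed by a direct edge.

Yes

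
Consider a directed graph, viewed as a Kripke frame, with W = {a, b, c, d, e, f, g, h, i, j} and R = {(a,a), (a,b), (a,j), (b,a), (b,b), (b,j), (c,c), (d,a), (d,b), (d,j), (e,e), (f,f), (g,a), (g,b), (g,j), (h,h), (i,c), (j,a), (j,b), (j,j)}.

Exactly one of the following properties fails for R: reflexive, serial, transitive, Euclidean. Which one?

Reflexive: no — d is not related to itself.
Serial: yes — every world has a successor (e.g. a R a).
Transitive: yes — every two-step R-path is closed by a direct edge.
Euclidean: yes — any two successors of a common world are R-related.
Only reflexive fails.

reflexive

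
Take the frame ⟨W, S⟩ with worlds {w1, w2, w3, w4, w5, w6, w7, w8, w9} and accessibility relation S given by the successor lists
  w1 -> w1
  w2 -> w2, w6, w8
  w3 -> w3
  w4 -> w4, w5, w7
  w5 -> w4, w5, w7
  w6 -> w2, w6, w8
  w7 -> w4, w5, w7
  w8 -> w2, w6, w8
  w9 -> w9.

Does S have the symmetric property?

Yes

Symmetric: yes — every pair in S has its reverse in S.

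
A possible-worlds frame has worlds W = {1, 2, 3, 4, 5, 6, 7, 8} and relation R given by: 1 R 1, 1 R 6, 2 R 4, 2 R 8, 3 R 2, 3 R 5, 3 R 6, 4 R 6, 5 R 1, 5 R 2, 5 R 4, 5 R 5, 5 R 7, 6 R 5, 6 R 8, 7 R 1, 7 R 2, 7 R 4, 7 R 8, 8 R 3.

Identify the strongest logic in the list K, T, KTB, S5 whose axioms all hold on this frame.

K

Reflexive (axiom T): no — 2 is not related to itself.
Symmetric (axiom B): no — 1 R 6 but not 6 R 1.
Euclidean (axiom 5): no — 2 R 4 and 2 R 8, but not 4 R 8.
So F validates K; T would additionally require R to be reflexive. The strongest is K.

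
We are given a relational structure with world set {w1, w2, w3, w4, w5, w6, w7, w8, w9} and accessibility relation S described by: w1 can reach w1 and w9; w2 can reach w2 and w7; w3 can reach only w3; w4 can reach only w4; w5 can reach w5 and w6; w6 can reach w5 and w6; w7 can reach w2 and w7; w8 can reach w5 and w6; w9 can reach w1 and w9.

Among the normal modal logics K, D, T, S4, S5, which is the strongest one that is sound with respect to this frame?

Serial (axiom D): yes — every world has a successor (e.g. w1 S w1).
Reflexive (axiom T): no — w8 is not related to itself.
Transitive (axiom 4): yes — every two-step S-path is closed by a direct edge.
Euclidean (axiom 5): yes — any two successors of a common world are S-related.
So F validates K, D; T would additionally require S to be reflexive. The strongest is D.

D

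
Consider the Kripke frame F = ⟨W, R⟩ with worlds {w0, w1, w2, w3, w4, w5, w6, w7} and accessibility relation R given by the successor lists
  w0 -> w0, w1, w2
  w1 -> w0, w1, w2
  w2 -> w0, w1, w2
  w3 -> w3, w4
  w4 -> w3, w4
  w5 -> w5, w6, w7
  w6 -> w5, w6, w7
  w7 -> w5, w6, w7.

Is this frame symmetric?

Symmetric: yes — every pair in R has its reverse in R.

Yes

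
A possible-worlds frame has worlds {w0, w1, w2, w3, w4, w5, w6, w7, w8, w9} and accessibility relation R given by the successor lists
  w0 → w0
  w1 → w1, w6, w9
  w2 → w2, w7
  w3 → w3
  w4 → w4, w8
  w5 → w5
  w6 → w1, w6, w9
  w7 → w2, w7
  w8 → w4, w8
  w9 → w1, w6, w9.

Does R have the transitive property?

Transitive: yes — every two-step R-path is closed by a direct edge.

Yes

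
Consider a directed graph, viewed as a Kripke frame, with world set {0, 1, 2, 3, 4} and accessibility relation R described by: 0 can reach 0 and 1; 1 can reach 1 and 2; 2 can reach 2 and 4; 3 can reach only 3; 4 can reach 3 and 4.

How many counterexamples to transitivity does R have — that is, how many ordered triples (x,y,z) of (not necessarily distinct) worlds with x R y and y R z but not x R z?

Enumerating: (0,1,2), (1,2,4), (2,4,3).

3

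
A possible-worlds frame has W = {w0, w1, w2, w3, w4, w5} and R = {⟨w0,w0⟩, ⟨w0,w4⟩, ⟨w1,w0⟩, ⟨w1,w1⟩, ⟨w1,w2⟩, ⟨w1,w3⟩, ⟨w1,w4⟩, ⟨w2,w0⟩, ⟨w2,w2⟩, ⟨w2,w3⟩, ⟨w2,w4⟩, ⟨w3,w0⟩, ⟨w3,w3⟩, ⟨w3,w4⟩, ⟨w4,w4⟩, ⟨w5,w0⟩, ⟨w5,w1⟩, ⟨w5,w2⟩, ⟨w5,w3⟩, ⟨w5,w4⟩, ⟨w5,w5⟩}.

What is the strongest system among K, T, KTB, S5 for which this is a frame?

T

Reflexive (axiom T): yes — every world is R-related to itself.
Symmetric (axiom B): no — w0 R w4 but not w4 R w0.
Euclidean (axiom 5): no — w1 R w0 and w1 R w2, but not w0 R w2.
So F validates K, T; KTB would additionally require R to be symmetric. The strongest is T.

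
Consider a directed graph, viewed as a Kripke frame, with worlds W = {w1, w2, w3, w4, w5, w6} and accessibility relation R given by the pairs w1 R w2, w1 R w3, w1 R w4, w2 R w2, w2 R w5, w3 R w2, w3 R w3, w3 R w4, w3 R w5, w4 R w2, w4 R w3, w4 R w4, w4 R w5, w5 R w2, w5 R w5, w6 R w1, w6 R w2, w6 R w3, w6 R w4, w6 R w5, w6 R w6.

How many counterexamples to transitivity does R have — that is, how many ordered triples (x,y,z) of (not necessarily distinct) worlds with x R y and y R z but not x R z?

3

Enumerating: (w1,w2,w5), (w1,w3,w5), (w1,w4,w5).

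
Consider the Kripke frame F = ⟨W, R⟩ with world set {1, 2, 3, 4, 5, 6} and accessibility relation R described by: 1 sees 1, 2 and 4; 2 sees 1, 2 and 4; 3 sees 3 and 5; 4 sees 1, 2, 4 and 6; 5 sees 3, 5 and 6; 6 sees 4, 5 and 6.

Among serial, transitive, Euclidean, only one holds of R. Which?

serial

Serial: yes — every world has a successor (e.g. 1 R 1).
Transitive: no — 1 R 4 and 4 R 6, but not 1 R 6.
Euclidean: no — 4 R 1 and 4 R 6, but not 1 R 6.
Only serial holds.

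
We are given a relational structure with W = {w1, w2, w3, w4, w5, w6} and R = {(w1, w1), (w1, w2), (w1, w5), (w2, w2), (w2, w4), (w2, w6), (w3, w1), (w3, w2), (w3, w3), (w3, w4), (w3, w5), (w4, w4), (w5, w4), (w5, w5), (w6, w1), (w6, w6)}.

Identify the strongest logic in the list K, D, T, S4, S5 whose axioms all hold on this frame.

T

Serial (axiom D): yes — every world has a successor (e.g. w1 R w1).
Reflexive (axiom T): yes — every world is R-related to itself.
Transitive (axiom 4): no — w1 R w2 and w2 R w4, but not w1 R w4.
Euclidean (axiom 5): no — w1 R w2 and w1 R w5, but not w2 R w5.
So F validates K, D, T; S4 would additionally require R to be transitive. The strongest is T.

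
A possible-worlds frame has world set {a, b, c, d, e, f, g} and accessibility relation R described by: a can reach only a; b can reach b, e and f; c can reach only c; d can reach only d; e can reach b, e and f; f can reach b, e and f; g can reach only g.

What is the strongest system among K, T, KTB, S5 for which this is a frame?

S5

Reflexive (axiom T): yes — every world is R-related to itself.
Symmetric (axiom B): yes — every pair in R has its reverse in R.
Euclidean (axiom 5): yes — any two successors of a common world are R-related.
So F validates K, T, KTB, S5. The strongest is S5.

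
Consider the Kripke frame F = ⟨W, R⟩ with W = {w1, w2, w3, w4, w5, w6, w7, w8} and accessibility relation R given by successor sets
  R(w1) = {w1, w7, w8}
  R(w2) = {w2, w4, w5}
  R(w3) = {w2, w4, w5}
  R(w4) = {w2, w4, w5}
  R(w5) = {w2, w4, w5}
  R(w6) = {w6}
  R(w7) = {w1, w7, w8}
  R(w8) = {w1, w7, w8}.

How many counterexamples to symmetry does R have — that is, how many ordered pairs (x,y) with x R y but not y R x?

Enumerating: (w3,w2), (w3,w4), (w3,w5).

3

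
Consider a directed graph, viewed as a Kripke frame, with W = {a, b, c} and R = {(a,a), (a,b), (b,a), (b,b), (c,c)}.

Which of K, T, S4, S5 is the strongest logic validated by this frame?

Reflexive (axiom T): yes — every world is R-related to itself.
Transitive (axiom 4): yes — every two-step R-path is closed by a direct edge.
Euclidean (axiom 5): yes — any two successors of a common world are R-related.
So F validates K, T, S4, S5. The strongest is S5.

S5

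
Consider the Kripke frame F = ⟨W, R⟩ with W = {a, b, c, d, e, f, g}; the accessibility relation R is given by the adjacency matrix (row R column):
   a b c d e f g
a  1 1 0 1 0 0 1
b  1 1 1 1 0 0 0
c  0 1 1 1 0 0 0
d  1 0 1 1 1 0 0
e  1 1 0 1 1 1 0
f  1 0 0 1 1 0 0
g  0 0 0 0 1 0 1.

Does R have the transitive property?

No

Transitive: no — a R b and b R c, but not a R c.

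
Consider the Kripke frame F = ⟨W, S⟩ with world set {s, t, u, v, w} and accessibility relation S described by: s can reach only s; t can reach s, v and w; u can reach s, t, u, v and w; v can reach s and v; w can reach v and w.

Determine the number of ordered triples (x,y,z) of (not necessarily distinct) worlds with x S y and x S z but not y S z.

Enumerating: (t,s,v), (t,s,w), (t,v,w), (t,w,s), (u,s,t), (u,s,u), (u,s,v), (u,s,w), (u,t,t), (u,t,u), (u,v,t), (u,v,u), (u,v,w), (u,w,s), (u,w,t), (u,w,u), (v,s,v), (w,v,w).

18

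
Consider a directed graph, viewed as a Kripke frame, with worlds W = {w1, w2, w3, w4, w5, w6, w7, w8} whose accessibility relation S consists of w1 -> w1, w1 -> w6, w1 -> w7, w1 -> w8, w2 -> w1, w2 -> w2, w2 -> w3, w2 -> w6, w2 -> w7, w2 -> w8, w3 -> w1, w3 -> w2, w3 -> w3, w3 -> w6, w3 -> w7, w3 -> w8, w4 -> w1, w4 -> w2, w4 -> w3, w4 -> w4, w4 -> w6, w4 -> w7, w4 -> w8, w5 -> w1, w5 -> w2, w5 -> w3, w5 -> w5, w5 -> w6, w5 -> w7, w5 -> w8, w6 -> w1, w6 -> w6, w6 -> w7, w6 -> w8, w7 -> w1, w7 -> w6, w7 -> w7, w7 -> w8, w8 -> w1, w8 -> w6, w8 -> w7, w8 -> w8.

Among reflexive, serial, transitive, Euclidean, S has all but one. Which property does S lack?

Reflexive: yes — every world is S-related to itself.
Serial: yes — every world has a successor (e.g. w1 S w1).
Transitive: yes — every two-step S-path is closed by a direct edge.
Euclidean: no — w2 S w1 and w2 S w3, but not w1 S w3.
Only Euclidean fails.

Euclidean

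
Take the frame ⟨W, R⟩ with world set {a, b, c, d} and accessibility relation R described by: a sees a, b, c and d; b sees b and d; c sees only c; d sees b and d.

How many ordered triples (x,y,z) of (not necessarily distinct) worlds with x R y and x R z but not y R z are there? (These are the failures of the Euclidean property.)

7

Enumerating: (a,b,a), (a,b,c), (a,c,a), (a,c,b), (a,c,d), (a,d,a), (a,d,c).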